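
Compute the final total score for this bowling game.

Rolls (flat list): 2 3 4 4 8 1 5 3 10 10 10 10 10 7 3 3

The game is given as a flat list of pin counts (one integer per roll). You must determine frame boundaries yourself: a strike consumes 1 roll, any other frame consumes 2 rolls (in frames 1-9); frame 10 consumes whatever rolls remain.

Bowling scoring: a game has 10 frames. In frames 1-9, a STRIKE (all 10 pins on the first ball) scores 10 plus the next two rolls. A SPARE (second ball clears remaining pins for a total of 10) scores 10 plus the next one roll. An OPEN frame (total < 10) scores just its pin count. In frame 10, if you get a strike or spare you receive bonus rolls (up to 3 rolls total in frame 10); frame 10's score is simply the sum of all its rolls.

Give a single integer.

Answer: 180

Derivation:
Frame 1: OPEN (2+3=5). Cumulative: 5
Frame 2: OPEN (4+4=8). Cumulative: 13
Frame 3: OPEN (8+1=9). Cumulative: 22
Frame 4: OPEN (5+3=8). Cumulative: 30
Frame 5: STRIKE. 10 + next two rolls (10+10) = 30. Cumulative: 60
Frame 6: STRIKE. 10 + next two rolls (10+10) = 30. Cumulative: 90
Frame 7: STRIKE. 10 + next two rolls (10+10) = 30. Cumulative: 120
Frame 8: STRIKE. 10 + next two rolls (10+7) = 27. Cumulative: 147
Frame 9: STRIKE. 10 + next two rolls (7+3) = 20. Cumulative: 167
Frame 10: SPARE. Sum of all frame-10 rolls (7+3+3) = 13. Cumulative: 180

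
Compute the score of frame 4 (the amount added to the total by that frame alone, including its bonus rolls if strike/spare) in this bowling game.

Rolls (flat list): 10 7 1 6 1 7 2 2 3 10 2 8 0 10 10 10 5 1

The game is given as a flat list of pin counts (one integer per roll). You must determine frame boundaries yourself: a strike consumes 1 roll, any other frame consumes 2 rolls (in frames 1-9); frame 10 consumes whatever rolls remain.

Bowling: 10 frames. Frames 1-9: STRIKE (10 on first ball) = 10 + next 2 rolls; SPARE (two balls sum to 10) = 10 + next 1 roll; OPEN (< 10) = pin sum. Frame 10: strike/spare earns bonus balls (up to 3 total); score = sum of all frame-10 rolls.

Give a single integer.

Answer: 9

Derivation:
Frame 1: STRIKE. 10 + next two rolls (7+1) = 18. Cumulative: 18
Frame 2: OPEN (7+1=8). Cumulative: 26
Frame 3: OPEN (6+1=7). Cumulative: 33
Frame 4: OPEN (7+2=9). Cumulative: 42
Frame 5: OPEN (2+3=5). Cumulative: 47
Frame 6: STRIKE. 10 + next two rolls (2+8) = 20. Cumulative: 67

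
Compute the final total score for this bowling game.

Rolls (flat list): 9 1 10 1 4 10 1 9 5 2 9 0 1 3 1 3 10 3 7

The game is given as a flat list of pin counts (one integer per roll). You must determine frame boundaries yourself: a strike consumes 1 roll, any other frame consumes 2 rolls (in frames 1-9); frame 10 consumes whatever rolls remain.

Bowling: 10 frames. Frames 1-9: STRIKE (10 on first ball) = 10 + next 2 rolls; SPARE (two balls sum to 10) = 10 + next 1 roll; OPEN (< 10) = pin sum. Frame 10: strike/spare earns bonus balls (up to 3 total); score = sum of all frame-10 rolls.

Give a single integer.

Frame 1: SPARE (9+1=10). 10 + next roll (10) = 20. Cumulative: 20
Frame 2: STRIKE. 10 + next two rolls (1+4) = 15. Cumulative: 35
Frame 3: OPEN (1+4=5). Cumulative: 40
Frame 4: STRIKE. 10 + next two rolls (1+9) = 20. Cumulative: 60
Frame 5: SPARE (1+9=10). 10 + next roll (5) = 15. Cumulative: 75
Frame 6: OPEN (5+2=7). Cumulative: 82
Frame 7: OPEN (9+0=9). Cumulative: 91
Frame 8: OPEN (1+3=4). Cumulative: 95
Frame 9: OPEN (1+3=4). Cumulative: 99
Frame 10: STRIKE. Sum of all frame-10 rolls (10+3+7) = 20. Cumulative: 119

Answer: 119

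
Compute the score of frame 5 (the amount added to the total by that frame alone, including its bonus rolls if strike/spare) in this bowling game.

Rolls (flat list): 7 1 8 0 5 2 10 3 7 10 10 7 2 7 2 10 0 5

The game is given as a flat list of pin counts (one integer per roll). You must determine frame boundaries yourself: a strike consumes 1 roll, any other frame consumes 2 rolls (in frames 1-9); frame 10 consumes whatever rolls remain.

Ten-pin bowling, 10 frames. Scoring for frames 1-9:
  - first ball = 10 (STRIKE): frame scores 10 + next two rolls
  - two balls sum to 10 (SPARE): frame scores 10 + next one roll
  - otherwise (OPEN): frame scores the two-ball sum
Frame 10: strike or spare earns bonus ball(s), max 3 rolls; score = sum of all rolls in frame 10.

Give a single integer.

Answer: 20

Derivation:
Frame 1: OPEN (7+1=8). Cumulative: 8
Frame 2: OPEN (8+0=8). Cumulative: 16
Frame 3: OPEN (5+2=7). Cumulative: 23
Frame 4: STRIKE. 10 + next two rolls (3+7) = 20. Cumulative: 43
Frame 5: SPARE (3+7=10). 10 + next roll (10) = 20. Cumulative: 63
Frame 6: STRIKE. 10 + next two rolls (10+7) = 27. Cumulative: 90
Frame 7: STRIKE. 10 + next two rolls (7+2) = 19. Cumulative: 109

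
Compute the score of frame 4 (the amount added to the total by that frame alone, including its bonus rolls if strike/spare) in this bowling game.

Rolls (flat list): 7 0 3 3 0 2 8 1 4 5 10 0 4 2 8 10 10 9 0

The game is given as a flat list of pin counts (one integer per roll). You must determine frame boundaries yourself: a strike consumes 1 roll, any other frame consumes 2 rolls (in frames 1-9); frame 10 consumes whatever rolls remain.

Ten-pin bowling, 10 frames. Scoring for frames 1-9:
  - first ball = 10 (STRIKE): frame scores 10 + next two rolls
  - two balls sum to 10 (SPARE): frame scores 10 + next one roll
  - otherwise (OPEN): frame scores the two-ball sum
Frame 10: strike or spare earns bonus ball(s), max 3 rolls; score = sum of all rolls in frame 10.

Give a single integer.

Answer: 9

Derivation:
Frame 1: OPEN (7+0=7). Cumulative: 7
Frame 2: OPEN (3+3=6). Cumulative: 13
Frame 3: OPEN (0+2=2). Cumulative: 15
Frame 4: OPEN (8+1=9). Cumulative: 24
Frame 5: OPEN (4+5=9). Cumulative: 33
Frame 6: STRIKE. 10 + next two rolls (0+4) = 14. Cumulative: 47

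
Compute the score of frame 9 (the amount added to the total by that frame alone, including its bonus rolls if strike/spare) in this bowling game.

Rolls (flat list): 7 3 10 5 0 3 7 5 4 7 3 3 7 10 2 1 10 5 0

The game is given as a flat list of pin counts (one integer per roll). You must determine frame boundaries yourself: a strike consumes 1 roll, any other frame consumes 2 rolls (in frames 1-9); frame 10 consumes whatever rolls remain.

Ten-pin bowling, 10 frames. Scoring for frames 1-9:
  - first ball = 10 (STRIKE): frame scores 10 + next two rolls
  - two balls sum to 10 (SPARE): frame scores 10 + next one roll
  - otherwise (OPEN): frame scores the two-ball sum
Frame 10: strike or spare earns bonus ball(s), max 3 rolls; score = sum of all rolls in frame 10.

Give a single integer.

Answer: 3

Derivation:
Frame 1: SPARE (7+3=10). 10 + next roll (10) = 20. Cumulative: 20
Frame 2: STRIKE. 10 + next two rolls (5+0) = 15. Cumulative: 35
Frame 3: OPEN (5+0=5). Cumulative: 40
Frame 4: SPARE (3+7=10). 10 + next roll (5) = 15. Cumulative: 55
Frame 5: OPEN (5+4=9). Cumulative: 64
Frame 6: SPARE (7+3=10). 10 + next roll (3) = 13. Cumulative: 77
Frame 7: SPARE (3+7=10). 10 + next roll (10) = 20. Cumulative: 97
Frame 8: STRIKE. 10 + next two rolls (2+1) = 13. Cumulative: 110
Frame 9: OPEN (2+1=3). Cumulative: 113
Frame 10: STRIKE. Sum of all frame-10 rolls (10+5+0) = 15. Cumulative: 128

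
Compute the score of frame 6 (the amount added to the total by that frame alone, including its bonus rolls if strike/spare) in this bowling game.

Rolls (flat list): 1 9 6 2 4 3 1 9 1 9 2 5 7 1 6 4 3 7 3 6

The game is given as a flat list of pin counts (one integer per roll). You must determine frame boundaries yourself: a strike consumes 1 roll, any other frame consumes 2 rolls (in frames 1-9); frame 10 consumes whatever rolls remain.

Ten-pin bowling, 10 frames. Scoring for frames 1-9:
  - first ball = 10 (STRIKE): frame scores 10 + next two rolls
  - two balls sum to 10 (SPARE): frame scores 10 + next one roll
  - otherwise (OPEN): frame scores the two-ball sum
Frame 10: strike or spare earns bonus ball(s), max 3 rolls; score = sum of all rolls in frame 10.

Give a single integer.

Frame 1: SPARE (1+9=10). 10 + next roll (6) = 16. Cumulative: 16
Frame 2: OPEN (6+2=8). Cumulative: 24
Frame 3: OPEN (4+3=7). Cumulative: 31
Frame 4: SPARE (1+9=10). 10 + next roll (1) = 11. Cumulative: 42
Frame 5: SPARE (1+9=10). 10 + next roll (2) = 12. Cumulative: 54
Frame 6: OPEN (2+5=7). Cumulative: 61
Frame 7: OPEN (7+1=8). Cumulative: 69
Frame 8: SPARE (6+4=10). 10 + next roll (3) = 13. Cumulative: 82

Answer: 7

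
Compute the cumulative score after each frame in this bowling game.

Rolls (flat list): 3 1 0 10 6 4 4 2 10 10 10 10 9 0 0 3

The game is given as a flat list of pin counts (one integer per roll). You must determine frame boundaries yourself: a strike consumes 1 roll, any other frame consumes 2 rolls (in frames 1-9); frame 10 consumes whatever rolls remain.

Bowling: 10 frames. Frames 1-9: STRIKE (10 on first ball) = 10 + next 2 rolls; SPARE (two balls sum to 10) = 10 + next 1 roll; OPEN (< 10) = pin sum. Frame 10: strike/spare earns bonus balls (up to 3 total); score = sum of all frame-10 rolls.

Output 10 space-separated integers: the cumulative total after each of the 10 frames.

Frame 1: OPEN (3+1=4). Cumulative: 4
Frame 2: SPARE (0+10=10). 10 + next roll (6) = 16. Cumulative: 20
Frame 3: SPARE (6+4=10). 10 + next roll (4) = 14. Cumulative: 34
Frame 4: OPEN (4+2=6). Cumulative: 40
Frame 5: STRIKE. 10 + next two rolls (10+10) = 30. Cumulative: 70
Frame 6: STRIKE. 10 + next two rolls (10+10) = 30. Cumulative: 100
Frame 7: STRIKE. 10 + next two rolls (10+9) = 29. Cumulative: 129
Frame 8: STRIKE. 10 + next two rolls (9+0) = 19. Cumulative: 148
Frame 9: OPEN (9+0=9). Cumulative: 157
Frame 10: OPEN. Sum of all frame-10 rolls (0+3) = 3. Cumulative: 160

Answer: 4 20 34 40 70 100 129 148 157 160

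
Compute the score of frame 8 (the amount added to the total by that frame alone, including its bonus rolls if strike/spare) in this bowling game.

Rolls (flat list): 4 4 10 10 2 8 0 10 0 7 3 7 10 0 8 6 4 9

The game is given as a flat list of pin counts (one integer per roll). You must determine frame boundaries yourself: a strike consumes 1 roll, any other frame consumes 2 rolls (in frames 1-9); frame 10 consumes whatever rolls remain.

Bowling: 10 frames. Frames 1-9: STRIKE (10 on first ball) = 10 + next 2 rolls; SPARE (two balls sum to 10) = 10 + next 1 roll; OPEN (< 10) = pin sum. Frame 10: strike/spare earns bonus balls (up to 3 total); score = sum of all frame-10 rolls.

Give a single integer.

Answer: 18

Derivation:
Frame 1: OPEN (4+4=8). Cumulative: 8
Frame 2: STRIKE. 10 + next two rolls (10+2) = 22. Cumulative: 30
Frame 3: STRIKE. 10 + next two rolls (2+8) = 20. Cumulative: 50
Frame 4: SPARE (2+8=10). 10 + next roll (0) = 10. Cumulative: 60
Frame 5: SPARE (0+10=10). 10 + next roll (0) = 10. Cumulative: 70
Frame 6: OPEN (0+7=7). Cumulative: 77
Frame 7: SPARE (3+7=10). 10 + next roll (10) = 20. Cumulative: 97
Frame 8: STRIKE. 10 + next two rolls (0+8) = 18. Cumulative: 115
Frame 9: OPEN (0+8=8). Cumulative: 123
Frame 10: SPARE. Sum of all frame-10 rolls (6+4+9) = 19. Cumulative: 142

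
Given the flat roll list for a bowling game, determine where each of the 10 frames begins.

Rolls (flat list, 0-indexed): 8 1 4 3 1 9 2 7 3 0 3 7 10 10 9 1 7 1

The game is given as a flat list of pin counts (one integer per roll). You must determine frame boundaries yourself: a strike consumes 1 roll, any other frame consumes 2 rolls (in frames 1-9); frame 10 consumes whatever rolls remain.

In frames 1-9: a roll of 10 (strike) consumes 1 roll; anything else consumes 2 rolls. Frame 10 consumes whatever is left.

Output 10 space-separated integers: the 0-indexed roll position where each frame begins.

Frame 1 starts at roll index 0: rolls=8,1 (sum=9), consumes 2 rolls
Frame 2 starts at roll index 2: rolls=4,3 (sum=7), consumes 2 rolls
Frame 3 starts at roll index 4: rolls=1,9 (sum=10), consumes 2 rolls
Frame 4 starts at roll index 6: rolls=2,7 (sum=9), consumes 2 rolls
Frame 5 starts at roll index 8: rolls=3,0 (sum=3), consumes 2 rolls
Frame 6 starts at roll index 10: rolls=3,7 (sum=10), consumes 2 rolls
Frame 7 starts at roll index 12: roll=10 (strike), consumes 1 roll
Frame 8 starts at roll index 13: roll=10 (strike), consumes 1 roll
Frame 9 starts at roll index 14: rolls=9,1 (sum=10), consumes 2 rolls
Frame 10 starts at roll index 16: 2 remaining rolls

Answer: 0 2 4 6 8 10 12 13 14 16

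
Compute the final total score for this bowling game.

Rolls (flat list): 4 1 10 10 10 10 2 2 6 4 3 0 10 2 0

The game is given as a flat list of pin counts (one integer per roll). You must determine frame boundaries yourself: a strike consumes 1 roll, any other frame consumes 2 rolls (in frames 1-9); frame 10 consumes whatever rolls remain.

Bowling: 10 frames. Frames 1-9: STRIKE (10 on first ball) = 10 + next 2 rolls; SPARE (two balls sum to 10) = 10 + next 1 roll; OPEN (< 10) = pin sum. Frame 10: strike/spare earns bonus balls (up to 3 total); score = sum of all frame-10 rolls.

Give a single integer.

Answer: 135

Derivation:
Frame 1: OPEN (4+1=5). Cumulative: 5
Frame 2: STRIKE. 10 + next two rolls (10+10) = 30. Cumulative: 35
Frame 3: STRIKE. 10 + next two rolls (10+10) = 30. Cumulative: 65
Frame 4: STRIKE. 10 + next two rolls (10+2) = 22. Cumulative: 87
Frame 5: STRIKE. 10 + next two rolls (2+2) = 14. Cumulative: 101
Frame 6: OPEN (2+2=4). Cumulative: 105
Frame 7: SPARE (6+4=10). 10 + next roll (3) = 13. Cumulative: 118
Frame 8: OPEN (3+0=3). Cumulative: 121
Frame 9: STRIKE. 10 + next two rolls (2+0) = 12. Cumulative: 133
Frame 10: OPEN. Sum of all frame-10 rolls (2+0) = 2. Cumulative: 135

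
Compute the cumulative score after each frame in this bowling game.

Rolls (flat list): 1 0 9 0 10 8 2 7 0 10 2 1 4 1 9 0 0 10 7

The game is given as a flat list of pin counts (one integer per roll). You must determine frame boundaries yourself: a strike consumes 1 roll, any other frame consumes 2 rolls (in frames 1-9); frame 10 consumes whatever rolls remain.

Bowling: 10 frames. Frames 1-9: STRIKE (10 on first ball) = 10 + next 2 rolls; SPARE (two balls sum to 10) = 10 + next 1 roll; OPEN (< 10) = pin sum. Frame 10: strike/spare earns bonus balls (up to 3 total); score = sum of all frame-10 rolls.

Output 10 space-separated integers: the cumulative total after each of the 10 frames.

Frame 1: OPEN (1+0=1). Cumulative: 1
Frame 2: OPEN (9+0=9). Cumulative: 10
Frame 3: STRIKE. 10 + next two rolls (8+2) = 20. Cumulative: 30
Frame 4: SPARE (8+2=10). 10 + next roll (7) = 17. Cumulative: 47
Frame 5: OPEN (7+0=7). Cumulative: 54
Frame 6: STRIKE. 10 + next two rolls (2+1) = 13. Cumulative: 67
Frame 7: OPEN (2+1=3). Cumulative: 70
Frame 8: OPEN (4+1=5). Cumulative: 75
Frame 9: OPEN (9+0=9). Cumulative: 84
Frame 10: SPARE. Sum of all frame-10 rolls (0+10+7) = 17. Cumulative: 101

Answer: 1 10 30 47 54 67 70 75 84 101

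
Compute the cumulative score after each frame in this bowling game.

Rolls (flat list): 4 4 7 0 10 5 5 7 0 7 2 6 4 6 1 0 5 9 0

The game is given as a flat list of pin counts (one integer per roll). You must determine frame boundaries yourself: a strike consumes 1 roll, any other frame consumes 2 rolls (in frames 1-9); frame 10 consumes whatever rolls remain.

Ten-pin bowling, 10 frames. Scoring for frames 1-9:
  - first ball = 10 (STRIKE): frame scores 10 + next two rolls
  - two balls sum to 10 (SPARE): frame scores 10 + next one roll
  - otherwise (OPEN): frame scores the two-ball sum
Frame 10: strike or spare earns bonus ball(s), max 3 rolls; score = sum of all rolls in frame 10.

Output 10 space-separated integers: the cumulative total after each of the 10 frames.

Frame 1: OPEN (4+4=8). Cumulative: 8
Frame 2: OPEN (7+0=7). Cumulative: 15
Frame 3: STRIKE. 10 + next two rolls (5+5) = 20. Cumulative: 35
Frame 4: SPARE (5+5=10). 10 + next roll (7) = 17. Cumulative: 52
Frame 5: OPEN (7+0=7). Cumulative: 59
Frame 6: OPEN (7+2=9). Cumulative: 68
Frame 7: SPARE (6+4=10). 10 + next roll (6) = 16. Cumulative: 84
Frame 8: OPEN (6+1=7). Cumulative: 91
Frame 9: OPEN (0+5=5). Cumulative: 96
Frame 10: OPEN. Sum of all frame-10 rolls (9+0) = 9. Cumulative: 105

Answer: 8 15 35 52 59 68 84 91 96 105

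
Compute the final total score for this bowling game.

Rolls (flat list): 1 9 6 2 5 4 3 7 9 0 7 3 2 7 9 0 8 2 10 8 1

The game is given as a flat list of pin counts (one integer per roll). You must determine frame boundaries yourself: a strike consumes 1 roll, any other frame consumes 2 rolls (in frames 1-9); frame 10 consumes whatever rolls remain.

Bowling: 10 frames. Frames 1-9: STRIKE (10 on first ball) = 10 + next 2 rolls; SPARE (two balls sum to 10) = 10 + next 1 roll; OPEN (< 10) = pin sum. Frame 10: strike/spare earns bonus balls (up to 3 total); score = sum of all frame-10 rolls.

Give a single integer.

Answer: 130

Derivation:
Frame 1: SPARE (1+9=10). 10 + next roll (6) = 16. Cumulative: 16
Frame 2: OPEN (6+2=8). Cumulative: 24
Frame 3: OPEN (5+4=9). Cumulative: 33
Frame 4: SPARE (3+7=10). 10 + next roll (9) = 19. Cumulative: 52
Frame 5: OPEN (9+0=9). Cumulative: 61
Frame 6: SPARE (7+3=10). 10 + next roll (2) = 12. Cumulative: 73
Frame 7: OPEN (2+7=9). Cumulative: 82
Frame 8: OPEN (9+0=9). Cumulative: 91
Frame 9: SPARE (8+2=10). 10 + next roll (10) = 20. Cumulative: 111
Frame 10: STRIKE. Sum of all frame-10 rolls (10+8+1) = 19. Cumulative: 130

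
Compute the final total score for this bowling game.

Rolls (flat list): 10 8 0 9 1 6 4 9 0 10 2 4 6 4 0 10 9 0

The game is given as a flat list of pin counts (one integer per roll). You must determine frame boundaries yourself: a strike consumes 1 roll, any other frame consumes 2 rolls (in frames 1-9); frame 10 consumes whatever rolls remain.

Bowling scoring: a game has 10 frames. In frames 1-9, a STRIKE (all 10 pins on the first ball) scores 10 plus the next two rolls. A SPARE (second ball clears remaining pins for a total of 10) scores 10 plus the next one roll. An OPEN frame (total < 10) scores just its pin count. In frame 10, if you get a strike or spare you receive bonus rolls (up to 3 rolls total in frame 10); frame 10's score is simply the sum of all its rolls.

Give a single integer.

Answer: 130

Derivation:
Frame 1: STRIKE. 10 + next two rolls (8+0) = 18. Cumulative: 18
Frame 2: OPEN (8+0=8). Cumulative: 26
Frame 3: SPARE (9+1=10). 10 + next roll (6) = 16. Cumulative: 42
Frame 4: SPARE (6+4=10). 10 + next roll (9) = 19. Cumulative: 61
Frame 5: OPEN (9+0=9). Cumulative: 70
Frame 6: STRIKE. 10 + next two rolls (2+4) = 16. Cumulative: 86
Frame 7: OPEN (2+4=6). Cumulative: 92
Frame 8: SPARE (6+4=10). 10 + next roll (0) = 10. Cumulative: 102
Frame 9: SPARE (0+10=10). 10 + next roll (9) = 19. Cumulative: 121
Frame 10: OPEN. Sum of all frame-10 rolls (9+0) = 9. Cumulative: 130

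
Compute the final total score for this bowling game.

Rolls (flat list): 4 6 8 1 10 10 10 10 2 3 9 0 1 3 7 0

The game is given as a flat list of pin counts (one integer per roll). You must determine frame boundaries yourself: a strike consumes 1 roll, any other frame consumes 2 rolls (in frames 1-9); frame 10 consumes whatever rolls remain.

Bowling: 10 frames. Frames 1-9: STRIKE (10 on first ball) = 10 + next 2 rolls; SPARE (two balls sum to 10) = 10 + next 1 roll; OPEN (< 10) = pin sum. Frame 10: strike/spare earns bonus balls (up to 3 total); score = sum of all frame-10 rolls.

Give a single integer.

Answer: 149

Derivation:
Frame 1: SPARE (4+6=10). 10 + next roll (8) = 18. Cumulative: 18
Frame 2: OPEN (8+1=9). Cumulative: 27
Frame 3: STRIKE. 10 + next two rolls (10+10) = 30. Cumulative: 57
Frame 4: STRIKE. 10 + next two rolls (10+10) = 30. Cumulative: 87
Frame 5: STRIKE. 10 + next two rolls (10+2) = 22. Cumulative: 109
Frame 6: STRIKE. 10 + next two rolls (2+3) = 15. Cumulative: 124
Frame 7: OPEN (2+3=5). Cumulative: 129
Frame 8: OPEN (9+0=9). Cumulative: 138
Frame 9: OPEN (1+3=4). Cumulative: 142
Frame 10: OPEN. Sum of all frame-10 rolls (7+0) = 7. Cumulative: 149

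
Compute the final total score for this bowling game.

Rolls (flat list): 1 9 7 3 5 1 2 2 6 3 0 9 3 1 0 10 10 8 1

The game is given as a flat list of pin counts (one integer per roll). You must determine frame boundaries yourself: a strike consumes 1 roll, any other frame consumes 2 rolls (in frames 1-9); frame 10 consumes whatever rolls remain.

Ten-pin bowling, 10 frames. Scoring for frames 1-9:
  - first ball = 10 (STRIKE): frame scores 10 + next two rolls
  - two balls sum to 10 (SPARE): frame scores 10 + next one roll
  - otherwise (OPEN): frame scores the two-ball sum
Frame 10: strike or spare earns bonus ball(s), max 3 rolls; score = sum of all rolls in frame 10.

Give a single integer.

Frame 1: SPARE (1+9=10). 10 + next roll (7) = 17. Cumulative: 17
Frame 2: SPARE (7+3=10). 10 + next roll (5) = 15. Cumulative: 32
Frame 3: OPEN (5+1=6). Cumulative: 38
Frame 4: OPEN (2+2=4). Cumulative: 42
Frame 5: OPEN (6+3=9). Cumulative: 51
Frame 6: OPEN (0+9=9). Cumulative: 60
Frame 7: OPEN (3+1=4). Cumulative: 64
Frame 8: SPARE (0+10=10). 10 + next roll (10) = 20. Cumulative: 84
Frame 9: STRIKE. 10 + next two rolls (8+1) = 19. Cumulative: 103
Frame 10: OPEN. Sum of all frame-10 rolls (8+1) = 9. Cumulative: 112

Answer: 112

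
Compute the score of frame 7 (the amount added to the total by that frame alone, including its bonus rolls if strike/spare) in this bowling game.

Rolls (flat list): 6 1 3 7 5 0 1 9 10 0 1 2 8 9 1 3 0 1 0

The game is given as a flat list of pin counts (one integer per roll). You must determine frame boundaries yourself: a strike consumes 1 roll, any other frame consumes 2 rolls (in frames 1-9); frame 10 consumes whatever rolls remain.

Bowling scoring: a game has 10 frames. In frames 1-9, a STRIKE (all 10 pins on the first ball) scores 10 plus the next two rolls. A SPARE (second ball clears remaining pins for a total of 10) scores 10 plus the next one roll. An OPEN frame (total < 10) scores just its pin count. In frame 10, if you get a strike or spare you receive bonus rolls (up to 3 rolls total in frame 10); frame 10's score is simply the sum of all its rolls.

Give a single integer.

Answer: 19

Derivation:
Frame 1: OPEN (6+1=7). Cumulative: 7
Frame 2: SPARE (3+7=10). 10 + next roll (5) = 15. Cumulative: 22
Frame 3: OPEN (5+0=5). Cumulative: 27
Frame 4: SPARE (1+9=10). 10 + next roll (10) = 20. Cumulative: 47
Frame 5: STRIKE. 10 + next two rolls (0+1) = 11. Cumulative: 58
Frame 6: OPEN (0+1=1). Cumulative: 59
Frame 7: SPARE (2+8=10). 10 + next roll (9) = 19. Cumulative: 78
Frame 8: SPARE (9+1=10). 10 + next roll (3) = 13. Cumulative: 91
Frame 9: OPEN (3+0=3). Cumulative: 94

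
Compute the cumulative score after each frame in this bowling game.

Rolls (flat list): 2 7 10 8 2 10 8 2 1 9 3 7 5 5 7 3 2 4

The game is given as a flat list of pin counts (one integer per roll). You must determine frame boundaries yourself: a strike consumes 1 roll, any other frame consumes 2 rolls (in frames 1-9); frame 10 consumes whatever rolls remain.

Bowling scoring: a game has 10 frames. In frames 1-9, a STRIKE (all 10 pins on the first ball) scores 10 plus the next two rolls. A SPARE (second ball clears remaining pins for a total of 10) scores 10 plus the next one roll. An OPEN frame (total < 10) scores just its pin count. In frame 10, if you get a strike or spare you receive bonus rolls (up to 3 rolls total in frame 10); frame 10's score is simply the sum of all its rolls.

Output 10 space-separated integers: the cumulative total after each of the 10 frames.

Frame 1: OPEN (2+7=9). Cumulative: 9
Frame 2: STRIKE. 10 + next two rolls (8+2) = 20. Cumulative: 29
Frame 3: SPARE (8+2=10). 10 + next roll (10) = 20. Cumulative: 49
Frame 4: STRIKE. 10 + next two rolls (8+2) = 20. Cumulative: 69
Frame 5: SPARE (8+2=10). 10 + next roll (1) = 11. Cumulative: 80
Frame 6: SPARE (1+9=10). 10 + next roll (3) = 13. Cumulative: 93
Frame 7: SPARE (3+7=10). 10 + next roll (5) = 15. Cumulative: 108
Frame 8: SPARE (5+5=10). 10 + next roll (7) = 17. Cumulative: 125
Frame 9: SPARE (7+3=10). 10 + next roll (2) = 12. Cumulative: 137
Frame 10: OPEN. Sum of all frame-10 rolls (2+4) = 6. Cumulative: 143

Answer: 9 29 49 69 80 93 108 125 137 143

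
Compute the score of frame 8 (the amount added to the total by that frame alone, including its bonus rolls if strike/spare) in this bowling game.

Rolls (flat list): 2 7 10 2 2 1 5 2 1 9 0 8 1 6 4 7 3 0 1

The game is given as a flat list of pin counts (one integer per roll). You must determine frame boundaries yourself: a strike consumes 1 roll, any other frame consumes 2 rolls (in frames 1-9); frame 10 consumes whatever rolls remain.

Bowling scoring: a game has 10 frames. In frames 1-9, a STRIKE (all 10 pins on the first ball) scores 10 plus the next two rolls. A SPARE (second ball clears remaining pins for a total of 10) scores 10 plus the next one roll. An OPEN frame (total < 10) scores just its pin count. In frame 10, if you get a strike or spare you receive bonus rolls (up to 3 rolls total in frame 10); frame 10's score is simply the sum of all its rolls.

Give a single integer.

Frame 1: OPEN (2+7=9). Cumulative: 9
Frame 2: STRIKE. 10 + next two rolls (2+2) = 14. Cumulative: 23
Frame 3: OPEN (2+2=4). Cumulative: 27
Frame 4: OPEN (1+5=6). Cumulative: 33
Frame 5: OPEN (2+1=3). Cumulative: 36
Frame 6: OPEN (9+0=9). Cumulative: 45
Frame 7: OPEN (8+1=9). Cumulative: 54
Frame 8: SPARE (6+4=10). 10 + next roll (7) = 17. Cumulative: 71
Frame 9: SPARE (7+3=10). 10 + next roll (0) = 10. Cumulative: 81
Frame 10: OPEN. Sum of all frame-10 rolls (0+1) = 1. Cumulative: 82

Answer: 17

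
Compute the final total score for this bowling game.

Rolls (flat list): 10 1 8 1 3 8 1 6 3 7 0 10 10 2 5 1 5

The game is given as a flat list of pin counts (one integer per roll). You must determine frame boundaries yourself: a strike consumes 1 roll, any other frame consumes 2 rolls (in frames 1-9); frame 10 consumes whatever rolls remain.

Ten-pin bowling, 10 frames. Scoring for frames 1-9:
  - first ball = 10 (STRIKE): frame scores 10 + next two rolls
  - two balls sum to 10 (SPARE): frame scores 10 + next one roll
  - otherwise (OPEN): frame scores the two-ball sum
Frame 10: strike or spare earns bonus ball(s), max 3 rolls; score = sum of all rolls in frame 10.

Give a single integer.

Frame 1: STRIKE. 10 + next two rolls (1+8) = 19. Cumulative: 19
Frame 2: OPEN (1+8=9). Cumulative: 28
Frame 3: OPEN (1+3=4). Cumulative: 32
Frame 4: OPEN (8+1=9). Cumulative: 41
Frame 5: OPEN (6+3=9). Cumulative: 50
Frame 6: OPEN (7+0=7). Cumulative: 57
Frame 7: STRIKE. 10 + next two rolls (10+2) = 22. Cumulative: 79
Frame 8: STRIKE. 10 + next two rolls (2+5) = 17. Cumulative: 96
Frame 9: OPEN (2+5=7). Cumulative: 103
Frame 10: OPEN. Sum of all frame-10 rolls (1+5) = 6. Cumulative: 109

Answer: 109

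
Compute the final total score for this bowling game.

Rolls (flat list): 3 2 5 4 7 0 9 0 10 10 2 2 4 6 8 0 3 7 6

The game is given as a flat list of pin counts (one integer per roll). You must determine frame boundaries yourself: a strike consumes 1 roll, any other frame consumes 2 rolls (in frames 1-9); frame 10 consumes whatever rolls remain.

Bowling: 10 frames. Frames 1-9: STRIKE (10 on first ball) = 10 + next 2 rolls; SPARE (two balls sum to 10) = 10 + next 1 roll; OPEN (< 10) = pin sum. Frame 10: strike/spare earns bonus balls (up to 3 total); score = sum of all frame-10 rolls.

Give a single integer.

Frame 1: OPEN (3+2=5). Cumulative: 5
Frame 2: OPEN (5+4=9). Cumulative: 14
Frame 3: OPEN (7+0=7). Cumulative: 21
Frame 4: OPEN (9+0=9). Cumulative: 30
Frame 5: STRIKE. 10 + next two rolls (10+2) = 22. Cumulative: 52
Frame 6: STRIKE. 10 + next two rolls (2+2) = 14. Cumulative: 66
Frame 7: OPEN (2+2=4). Cumulative: 70
Frame 8: SPARE (4+6=10). 10 + next roll (8) = 18. Cumulative: 88
Frame 9: OPEN (8+0=8). Cumulative: 96
Frame 10: SPARE. Sum of all frame-10 rolls (3+7+6) = 16. Cumulative: 112

Answer: 112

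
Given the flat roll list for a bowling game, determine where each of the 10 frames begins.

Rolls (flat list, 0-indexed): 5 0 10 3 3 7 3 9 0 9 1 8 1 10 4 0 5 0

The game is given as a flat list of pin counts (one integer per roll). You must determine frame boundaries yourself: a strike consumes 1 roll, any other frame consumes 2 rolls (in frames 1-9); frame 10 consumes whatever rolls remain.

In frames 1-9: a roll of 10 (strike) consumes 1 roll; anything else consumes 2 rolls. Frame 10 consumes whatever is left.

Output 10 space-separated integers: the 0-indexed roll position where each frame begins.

Frame 1 starts at roll index 0: rolls=5,0 (sum=5), consumes 2 rolls
Frame 2 starts at roll index 2: roll=10 (strike), consumes 1 roll
Frame 3 starts at roll index 3: rolls=3,3 (sum=6), consumes 2 rolls
Frame 4 starts at roll index 5: rolls=7,3 (sum=10), consumes 2 rolls
Frame 5 starts at roll index 7: rolls=9,0 (sum=9), consumes 2 rolls
Frame 6 starts at roll index 9: rolls=9,1 (sum=10), consumes 2 rolls
Frame 7 starts at roll index 11: rolls=8,1 (sum=9), consumes 2 rolls
Frame 8 starts at roll index 13: roll=10 (strike), consumes 1 roll
Frame 9 starts at roll index 14: rolls=4,0 (sum=4), consumes 2 rolls
Frame 10 starts at roll index 16: 2 remaining rolls

Answer: 0 2 3 5 7 9 11 13 14 16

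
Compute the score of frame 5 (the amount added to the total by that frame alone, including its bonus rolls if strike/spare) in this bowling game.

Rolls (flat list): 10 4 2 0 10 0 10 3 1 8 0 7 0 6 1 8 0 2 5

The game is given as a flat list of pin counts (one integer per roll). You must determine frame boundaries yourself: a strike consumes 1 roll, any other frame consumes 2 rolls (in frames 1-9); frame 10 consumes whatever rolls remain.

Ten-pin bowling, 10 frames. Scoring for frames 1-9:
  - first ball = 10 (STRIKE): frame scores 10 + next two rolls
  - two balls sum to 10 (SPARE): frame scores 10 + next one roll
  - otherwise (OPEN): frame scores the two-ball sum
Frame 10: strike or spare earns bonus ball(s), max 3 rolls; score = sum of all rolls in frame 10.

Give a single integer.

Frame 1: STRIKE. 10 + next two rolls (4+2) = 16. Cumulative: 16
Frame 2: OPEN (4+2=6). Cumulative: 22
Frame 3: SPARE (0+10=10). 10 + next roll (0) = 10. Cumulative: 32
Frame 4: SPARE (0+10=10). 10 + next roll (3) = 13. Cumulative: 45
Frame 5: OPEN (3+1=4). Cumulative: 49
Frame 6: OPEN (8+0=8). Cumulative: 57
Frame 7: OPEN (7+0=7). Cumulative: 64

Answer: 4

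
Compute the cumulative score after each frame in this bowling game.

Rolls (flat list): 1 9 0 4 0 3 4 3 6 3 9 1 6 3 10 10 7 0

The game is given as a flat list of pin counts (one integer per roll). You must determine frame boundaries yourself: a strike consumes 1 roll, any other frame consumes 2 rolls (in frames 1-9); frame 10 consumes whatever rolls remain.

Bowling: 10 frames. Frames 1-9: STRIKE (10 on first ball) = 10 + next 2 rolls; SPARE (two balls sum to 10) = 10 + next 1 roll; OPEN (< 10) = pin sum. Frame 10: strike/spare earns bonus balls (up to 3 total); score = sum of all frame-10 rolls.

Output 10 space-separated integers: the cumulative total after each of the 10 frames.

Frame 1: SPARE (1+9=10). 10 + next roll (0) = 10. Cumulative: 10
Frame 2: OPEN (0+4=4). Cumulative: 14
Frame 3: OPEN (0+3=3). Cumulative: 17
Frame 4: OPEN (4+3=7). Cumulative: 24
Frame 5: OPEN (6+3=9). Cumulative: 33
Frame 6: SPARE (9+1=10). 10 + next roll (6) = 16. Cumulative: 49
Frame 7: OPEN (6+3=9). Cumulative: 58
Frame 8: STRIKE. 10 + next two rolls (10+7) = 27. Cumulative: 85
Frame 9: STRIKE. 10 + next two rolls (7+0) = 17. Cumulative: 102
Frame 10: OPEN. Sum of all frame-10 rolls (7+0) = 7. Cumulative: 109

Answer: 10 14 17 24 33 49 58 85 102 109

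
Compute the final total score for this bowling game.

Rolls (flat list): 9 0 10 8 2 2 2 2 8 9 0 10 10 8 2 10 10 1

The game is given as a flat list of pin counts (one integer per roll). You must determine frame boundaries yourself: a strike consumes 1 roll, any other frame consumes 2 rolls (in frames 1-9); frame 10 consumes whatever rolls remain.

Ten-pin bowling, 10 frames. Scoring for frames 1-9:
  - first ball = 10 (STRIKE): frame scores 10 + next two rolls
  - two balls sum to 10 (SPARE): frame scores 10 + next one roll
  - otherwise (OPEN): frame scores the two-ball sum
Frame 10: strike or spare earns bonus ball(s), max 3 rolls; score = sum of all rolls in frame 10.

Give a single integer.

Frame 1: OPEN (9+0=9). Cumulative: 9
Frame 2: STRIKE. 10 + next two rolls (8+2) = 20. Cumulative: 29
Frame 3: SPARE (8+2=10). 10 + next roll (2) = 12. Cumulative: 41
Frame 4: OPEN (2+2=4). Cumulative: 45
Frame 5: SPARE (2+8=10). 10 + next roll (9) = 19. Cumulative: 64
Frame 6: OPEN (9+0=9). Cumulative: 73
Frame 7: STRIKE. 10 + next two rolls (10+8) = 28. Cumulative: 101
Frame 8: STRIKE. 10 + next two rolls (8+2) = 20. Cumulative: 121
Frame 9: SPARE (8+2=10). 10 + next roll (10) = 20. Cumulative: 141
Frame 10: STRIKE. Sum of all frame-10 rolls (10+10+1) = 21. Cumulative: 162

Answer: 162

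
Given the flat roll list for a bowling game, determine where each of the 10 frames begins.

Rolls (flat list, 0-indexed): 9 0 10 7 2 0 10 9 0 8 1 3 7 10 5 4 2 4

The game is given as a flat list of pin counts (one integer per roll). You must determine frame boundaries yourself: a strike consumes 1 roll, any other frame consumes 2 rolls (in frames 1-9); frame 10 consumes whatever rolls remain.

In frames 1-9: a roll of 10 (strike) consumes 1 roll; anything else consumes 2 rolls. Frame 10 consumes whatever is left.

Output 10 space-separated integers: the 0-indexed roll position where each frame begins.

Answer: 0 2 3 5 7 9 11 13 14 16

Derivation:
Frame 1 starts at roll index 0: rolls=9,0 (sum=9), consumes 2 rolls
Frame 2 starts at roll index 2: roll=10 (strike), consumes 1 roll
Frame 3 starts at roll index 3: rolls=7,2 (sum=9), consumes 2 rolls
Frame 4 starts at roll index 5: rolls=0,10 (sum=10), consumes 2 rolls
Frame 5 starts at roll index 7: rolls=9,0 (sum=9), consumes 2 rolls
Frame 6 starts at roll index 9: rolls=8,1 (sum=9), consumes 2 rolls
Frame 7 starts at roll index 11: rolls=3,7 (sum=10), consumes 2 rolls
Frame 8 starts at roll index 13: roll=10 (strike), consumes 1 roll
Frame 9 starts at roll index 14: rolls=5,4 (sum=9), consumes 2 rolls
Frame 10 starts at roll index 16: 2 remaining rolls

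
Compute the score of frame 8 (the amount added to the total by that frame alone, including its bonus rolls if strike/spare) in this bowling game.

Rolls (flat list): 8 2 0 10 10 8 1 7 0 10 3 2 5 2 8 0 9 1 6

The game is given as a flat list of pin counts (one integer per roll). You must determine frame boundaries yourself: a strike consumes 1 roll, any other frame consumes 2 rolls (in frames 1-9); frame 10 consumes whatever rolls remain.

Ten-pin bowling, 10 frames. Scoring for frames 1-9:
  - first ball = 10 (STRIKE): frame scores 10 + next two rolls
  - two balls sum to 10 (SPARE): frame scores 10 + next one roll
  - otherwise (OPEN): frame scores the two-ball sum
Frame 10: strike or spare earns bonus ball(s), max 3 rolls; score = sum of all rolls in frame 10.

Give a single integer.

Answer: 7

Derivation:
Frame 1: SPARE (8+2=10). 10 + next roll (0) = 10. Cumulative: 10
Frame 2: SPARE (0+10=10). 10 + next roll (10) = 20. Cumulative: 30
Frame 3: STRIKE. 10 + next two rolls (8+1) = 19. Cumulative: 49
Frame 4: OPEN (8+1=9). Cumulative: 58
Frame 5: OPEN (7+0=7). Cumulative: 65
Frame 6: STRIKE. 10 + next two rolls (3+2) = 15. Cumulative: 80
Frame 7: OPEN (3+2=5). Cumulative: 85
Frame 8: OPEN (5+2=7). Cumulative: 92
Frame 9: OPEN (8+0=8). Cumulative: 100
Frame 10: SPARE. Sum of all frame-10 rolls (9+1+6) = 16. Cumulative: 116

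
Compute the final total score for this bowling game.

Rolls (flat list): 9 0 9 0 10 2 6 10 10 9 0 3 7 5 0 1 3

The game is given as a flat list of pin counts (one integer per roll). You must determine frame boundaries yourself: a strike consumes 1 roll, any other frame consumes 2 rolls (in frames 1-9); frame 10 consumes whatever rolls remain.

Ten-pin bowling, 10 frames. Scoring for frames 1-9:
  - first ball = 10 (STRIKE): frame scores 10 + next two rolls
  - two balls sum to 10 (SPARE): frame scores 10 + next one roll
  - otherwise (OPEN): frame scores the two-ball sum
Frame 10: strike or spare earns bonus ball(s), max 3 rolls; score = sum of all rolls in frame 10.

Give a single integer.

Frame 1: OPEN (9+0=9). Cumulative: 9
Frame 2: OPEN (9+0=9). Cumulative: 18
Frame 3: STRIKE. 10 + next two rolls (2+6) = 18. Cumulative: 36
Frame 4: OPEN (2+6=8). Cumulative: 44
Frame 5: STRIKE. 10 + next two rolls (10+9) = 29. Cumulative: 73
Frame 6: STRIKE. 10 + next two rolls (9+0) = 19. Cumulative: 92
Frame 7: OPEN (9+0=9). Cumulative: 101
Frame 8: SPARE (3+7=10). 10 + next roll (5) = 15. Cumulative: 116
Frame 9: OPEN (5+0=5). Cumulative: 121
Frame 10: OPEN. Sum of all frame-10 rolls (1+3) = 4. Cumulative: 125

Answer: 125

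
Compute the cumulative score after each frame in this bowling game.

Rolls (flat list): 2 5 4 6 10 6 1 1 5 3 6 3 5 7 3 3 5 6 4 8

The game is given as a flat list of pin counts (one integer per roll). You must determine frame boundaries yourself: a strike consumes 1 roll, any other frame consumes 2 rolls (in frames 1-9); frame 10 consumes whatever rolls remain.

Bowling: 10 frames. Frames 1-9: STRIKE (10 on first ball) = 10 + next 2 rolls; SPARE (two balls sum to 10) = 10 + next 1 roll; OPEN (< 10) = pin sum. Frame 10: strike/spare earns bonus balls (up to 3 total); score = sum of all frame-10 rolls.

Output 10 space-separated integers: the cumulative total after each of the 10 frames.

Frame 1: OPEN (2+5=7). Cumulative: 7
Frame 2: SPARE (4+6=10). 10 + next roll (10) = 20. Cumulative: 27
Frame 3: STRIKE. 10 + next two rolls (6+1) = 17. Cumulative: 44
Frame 4: OPEN (6+1=7). Cumulative: 51
Frame 5: OPEN (1+5=6). Cumulative: 57
Frame 6: OPEN (3+6=9). Cumulative: 66
Frame 7: OPEN (3+5=8). Cumulative: 74
Frame 8: SPARE (7+3=10). 10 + next roll (3) = 13. Cumulative: 87
Frame 9: OPEN (3+5=8). Cumulative: 95
Frame 10: SPARE. Sum of all frame-10 rolls (6+4+8) = 18. Cumulative: 113

Answer: 7 27 44 51 57 66 74 87 95 113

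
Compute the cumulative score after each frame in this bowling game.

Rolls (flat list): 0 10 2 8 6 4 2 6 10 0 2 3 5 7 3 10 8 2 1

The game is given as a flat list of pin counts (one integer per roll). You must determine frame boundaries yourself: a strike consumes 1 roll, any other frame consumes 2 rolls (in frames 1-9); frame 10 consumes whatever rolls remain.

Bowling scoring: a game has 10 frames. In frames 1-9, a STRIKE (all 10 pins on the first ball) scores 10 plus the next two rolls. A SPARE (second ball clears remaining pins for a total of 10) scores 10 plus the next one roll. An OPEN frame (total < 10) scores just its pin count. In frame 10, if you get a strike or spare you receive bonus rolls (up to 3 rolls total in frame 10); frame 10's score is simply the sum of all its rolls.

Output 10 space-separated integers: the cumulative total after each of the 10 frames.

Answer: 12 28 40 48 60 62 70 90 110 121

Derivation:
Frame 1: SPARE (0+10=10). 10 + next roll (2) = 12. Cumulative: 12
Frame 2: SPARE (2+8=10). 10 + next roll (6) = 16. Cumulative: 28
Frame 3: SPARE (6+4=10). 10 + next roll (2) = 12. Cumulative: 40
Frame 4: OPEN (2+6=8). Cumulative: 48
Frame 5: STRIKE. 10 + next two rolls (0+2) = 12. Cumulative: 60
Frame 6: OPEN (0+2=2). Cumulative: 62
Frame 7: OPEN (3+5=8). Cumulative: 70
Frame 8: SPARE (7+3=10). 10 + next roll (10) = 20. Cumulative: 90
Frame 9: STRIKE. 10 + next two rolls (8+2) = 20. Cumulative: 110
Frame 10: SPARE. Sum of all frame-10 rolls (8+2+1) = 11. Cumulative: 121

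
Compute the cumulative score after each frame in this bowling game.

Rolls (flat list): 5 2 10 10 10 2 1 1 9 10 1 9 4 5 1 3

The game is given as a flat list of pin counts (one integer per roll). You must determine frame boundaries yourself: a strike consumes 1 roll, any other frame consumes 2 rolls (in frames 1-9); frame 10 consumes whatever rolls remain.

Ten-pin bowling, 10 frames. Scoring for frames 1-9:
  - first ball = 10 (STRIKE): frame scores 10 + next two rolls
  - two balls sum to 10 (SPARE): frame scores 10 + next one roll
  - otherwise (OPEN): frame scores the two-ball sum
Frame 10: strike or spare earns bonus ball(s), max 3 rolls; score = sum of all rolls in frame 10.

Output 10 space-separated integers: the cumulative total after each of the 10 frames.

Answer: 7 37 59 72 75 95 115 129 138 142

Derivation:
Frame 1: OPEN (5+2=7). Cumulative: 7
Frame 2: STRIKE. 10 + next two rolls (10+10) = 30. Cumulative: 37
Frame 3: STRIKE. 10 + next two rolls (10+2) = 22. Cumulative: 59
Frame 4: STRIKE. 10 + next two rolls (2+1) = 13. Cumulative: 72
Frame 5: OPEN (2+1=3). Cumulative: 75
Frame 6: SPARE (1+9=10). 10 + next roll (10) = 20. Cumulative: 95
Frame 7: STRIKE. 10 + next two rolls (1+9) = 20. Cumulative: 115
Frame 8: SPARE (1+9=10). 10 + next roll (4) = 14. Cumulative: 129
Frame 9: OPEN (4+5=9). Cumulative: 138
Frame 10: OPEN. Sum of all frame-10 rolls (1+3) = 4. Cumulative: 142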